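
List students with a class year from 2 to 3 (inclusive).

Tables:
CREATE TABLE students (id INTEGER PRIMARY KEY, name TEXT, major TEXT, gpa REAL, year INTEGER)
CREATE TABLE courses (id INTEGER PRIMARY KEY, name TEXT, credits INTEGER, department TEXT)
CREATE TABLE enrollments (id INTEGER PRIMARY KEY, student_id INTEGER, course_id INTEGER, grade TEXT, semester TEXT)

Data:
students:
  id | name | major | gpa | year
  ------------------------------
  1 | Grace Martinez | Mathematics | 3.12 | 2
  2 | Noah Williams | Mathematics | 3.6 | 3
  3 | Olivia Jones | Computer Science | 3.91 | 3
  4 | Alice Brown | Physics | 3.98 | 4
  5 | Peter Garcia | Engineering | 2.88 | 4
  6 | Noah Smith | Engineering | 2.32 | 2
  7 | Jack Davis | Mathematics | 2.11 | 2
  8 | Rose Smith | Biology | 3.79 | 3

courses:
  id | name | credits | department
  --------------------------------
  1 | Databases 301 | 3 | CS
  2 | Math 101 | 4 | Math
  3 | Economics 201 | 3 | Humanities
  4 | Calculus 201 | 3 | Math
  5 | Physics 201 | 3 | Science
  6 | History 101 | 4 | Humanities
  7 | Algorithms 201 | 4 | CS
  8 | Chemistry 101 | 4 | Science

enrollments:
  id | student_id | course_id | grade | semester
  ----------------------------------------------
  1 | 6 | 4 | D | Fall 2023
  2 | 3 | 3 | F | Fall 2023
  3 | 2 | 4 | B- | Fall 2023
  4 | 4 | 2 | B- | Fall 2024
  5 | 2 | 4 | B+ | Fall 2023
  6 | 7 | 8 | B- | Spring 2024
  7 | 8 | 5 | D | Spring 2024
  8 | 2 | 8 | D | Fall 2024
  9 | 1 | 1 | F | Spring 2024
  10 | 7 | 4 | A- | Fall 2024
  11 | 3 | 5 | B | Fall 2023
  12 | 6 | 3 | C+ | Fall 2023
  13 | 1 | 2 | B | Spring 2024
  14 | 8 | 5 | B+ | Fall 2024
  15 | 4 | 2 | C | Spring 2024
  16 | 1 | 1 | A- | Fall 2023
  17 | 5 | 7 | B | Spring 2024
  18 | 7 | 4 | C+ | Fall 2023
SELECT name, year FROM students WHERE year BETWEEN 2 AND 3

Execution result:
name | year
Grace Martinez | 2
Noah Williams | 3
Olivia Jones | 3
Noah Smith | 2
Jack Davis | 2
Rose Smith | 3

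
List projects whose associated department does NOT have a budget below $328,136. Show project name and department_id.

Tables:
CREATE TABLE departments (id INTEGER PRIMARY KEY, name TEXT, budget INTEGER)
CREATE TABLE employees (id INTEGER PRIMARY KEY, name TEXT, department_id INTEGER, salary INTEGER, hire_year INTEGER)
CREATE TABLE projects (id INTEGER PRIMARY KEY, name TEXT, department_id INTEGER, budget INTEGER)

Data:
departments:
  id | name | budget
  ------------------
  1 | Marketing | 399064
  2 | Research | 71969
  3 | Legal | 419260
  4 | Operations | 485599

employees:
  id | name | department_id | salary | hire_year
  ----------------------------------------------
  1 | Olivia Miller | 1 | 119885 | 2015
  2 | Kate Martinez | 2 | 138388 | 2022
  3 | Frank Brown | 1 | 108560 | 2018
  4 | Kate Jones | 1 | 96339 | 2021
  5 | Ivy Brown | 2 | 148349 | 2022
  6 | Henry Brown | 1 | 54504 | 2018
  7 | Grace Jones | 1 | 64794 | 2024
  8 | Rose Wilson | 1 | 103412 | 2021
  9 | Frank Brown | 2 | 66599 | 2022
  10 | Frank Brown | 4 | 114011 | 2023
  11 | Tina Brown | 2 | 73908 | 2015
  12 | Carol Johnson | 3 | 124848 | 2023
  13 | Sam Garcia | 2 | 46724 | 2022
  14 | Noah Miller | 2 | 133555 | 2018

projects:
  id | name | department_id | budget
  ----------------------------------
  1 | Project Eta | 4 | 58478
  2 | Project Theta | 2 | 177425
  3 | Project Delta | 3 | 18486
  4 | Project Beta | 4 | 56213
SELECT name, department_id FROM projects WHERE department_id NOT IN (SELECT id FROM departments WHERE budget < 328136)

Execution result:
name | department_id
Project Eta | 4
Project Delta | 3
Project Beta | 4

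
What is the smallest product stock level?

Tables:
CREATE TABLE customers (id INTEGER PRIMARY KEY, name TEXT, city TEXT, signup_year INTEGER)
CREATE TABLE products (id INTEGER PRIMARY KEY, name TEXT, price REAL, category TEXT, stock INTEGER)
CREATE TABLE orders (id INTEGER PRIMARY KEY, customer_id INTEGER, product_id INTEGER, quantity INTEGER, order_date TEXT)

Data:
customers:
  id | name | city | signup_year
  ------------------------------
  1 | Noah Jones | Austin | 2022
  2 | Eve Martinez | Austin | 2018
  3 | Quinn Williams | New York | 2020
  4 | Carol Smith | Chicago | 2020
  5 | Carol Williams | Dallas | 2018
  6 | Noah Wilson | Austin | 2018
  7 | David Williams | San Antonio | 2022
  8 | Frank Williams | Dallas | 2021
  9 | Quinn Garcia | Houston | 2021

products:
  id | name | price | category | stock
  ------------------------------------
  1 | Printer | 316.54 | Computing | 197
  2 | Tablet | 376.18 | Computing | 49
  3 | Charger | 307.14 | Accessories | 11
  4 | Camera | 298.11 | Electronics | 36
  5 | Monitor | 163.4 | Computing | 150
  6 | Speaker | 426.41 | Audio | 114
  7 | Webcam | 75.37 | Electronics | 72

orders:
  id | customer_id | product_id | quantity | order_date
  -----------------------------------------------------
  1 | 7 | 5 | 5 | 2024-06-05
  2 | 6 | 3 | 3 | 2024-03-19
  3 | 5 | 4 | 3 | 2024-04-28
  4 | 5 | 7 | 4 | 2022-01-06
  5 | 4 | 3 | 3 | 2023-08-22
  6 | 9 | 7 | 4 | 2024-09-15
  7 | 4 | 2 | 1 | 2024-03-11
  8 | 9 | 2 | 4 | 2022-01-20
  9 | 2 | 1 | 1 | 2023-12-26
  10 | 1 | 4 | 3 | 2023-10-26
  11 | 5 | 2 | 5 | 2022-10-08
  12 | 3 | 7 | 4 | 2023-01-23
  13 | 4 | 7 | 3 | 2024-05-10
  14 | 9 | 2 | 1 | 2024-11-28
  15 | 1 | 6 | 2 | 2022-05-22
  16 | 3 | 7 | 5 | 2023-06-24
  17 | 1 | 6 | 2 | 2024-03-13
SELECT MIN(stock) FROM products

Execution result:
11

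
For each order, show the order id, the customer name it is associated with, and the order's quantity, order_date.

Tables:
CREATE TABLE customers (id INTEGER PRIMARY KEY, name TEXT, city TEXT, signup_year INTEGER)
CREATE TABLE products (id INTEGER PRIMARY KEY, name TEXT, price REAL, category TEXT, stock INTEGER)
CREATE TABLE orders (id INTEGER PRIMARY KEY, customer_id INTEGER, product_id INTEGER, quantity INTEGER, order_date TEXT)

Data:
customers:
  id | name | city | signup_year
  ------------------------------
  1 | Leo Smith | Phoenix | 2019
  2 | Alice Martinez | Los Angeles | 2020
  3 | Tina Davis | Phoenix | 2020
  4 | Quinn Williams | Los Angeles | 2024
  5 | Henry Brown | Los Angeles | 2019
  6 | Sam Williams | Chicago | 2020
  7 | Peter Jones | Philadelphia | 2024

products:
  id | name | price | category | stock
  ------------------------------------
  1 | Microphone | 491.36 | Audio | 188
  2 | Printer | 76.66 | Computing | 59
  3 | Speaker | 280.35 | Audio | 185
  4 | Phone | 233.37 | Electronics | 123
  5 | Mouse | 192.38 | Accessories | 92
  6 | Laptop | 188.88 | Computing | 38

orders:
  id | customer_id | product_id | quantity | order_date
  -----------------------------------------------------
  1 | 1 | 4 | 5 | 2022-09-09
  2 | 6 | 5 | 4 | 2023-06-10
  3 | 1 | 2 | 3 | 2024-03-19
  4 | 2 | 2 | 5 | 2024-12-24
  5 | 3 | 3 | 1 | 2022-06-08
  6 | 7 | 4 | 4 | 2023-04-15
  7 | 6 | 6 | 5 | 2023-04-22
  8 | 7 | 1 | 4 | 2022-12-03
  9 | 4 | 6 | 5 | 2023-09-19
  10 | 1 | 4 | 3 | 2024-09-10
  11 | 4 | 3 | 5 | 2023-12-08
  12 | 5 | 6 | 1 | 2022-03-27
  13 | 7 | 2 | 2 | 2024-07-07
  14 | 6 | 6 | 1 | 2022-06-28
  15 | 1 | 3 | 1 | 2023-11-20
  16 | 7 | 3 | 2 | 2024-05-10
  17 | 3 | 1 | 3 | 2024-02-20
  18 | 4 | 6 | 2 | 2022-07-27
SELECT c.id, p.name AS customer, c.quantity, c.order_date FROM orders c JOIN customers p ON c.customer_id = p.id

Execution result:
id | customer | quantity | order_date
1 | Leo Smith | 5 | 2022-09-09
2 | Sam Williams | 4 | 2023-06-10
3 | Leo Smith | 3 | 2024-03-19
4 | Alice Martinez | 5 | 2024-12-24
5 | Tina Davis | 1 | 2022-06-08
6 | Peter Jones | 4 | 2023-04-15
7 | Sam Williams | 5 | 2023-04-22
8 | Peter Jones | 4 | 2022-12-03
9 | Quinn Williams | 5 | 2023-09-19
10 | Leo Smith | 3 | 2024-09-10
11 | Quinn Williams | 5 | 2023-12-08
12 | Henry Brown | 1 | 2022-03-27
13 | Peter Jones | 2 | 2024-07-07
14 | Sam Williams | 1 | 2022-06-28
15 | Leo Smith | 1 | 2023-11-20
16 | Peter Jones | 2 | 2024-05-10
17 | Tina Davis | 3 | 2024-02-20
18 | Quinn Williams | 2 | 2022-07-27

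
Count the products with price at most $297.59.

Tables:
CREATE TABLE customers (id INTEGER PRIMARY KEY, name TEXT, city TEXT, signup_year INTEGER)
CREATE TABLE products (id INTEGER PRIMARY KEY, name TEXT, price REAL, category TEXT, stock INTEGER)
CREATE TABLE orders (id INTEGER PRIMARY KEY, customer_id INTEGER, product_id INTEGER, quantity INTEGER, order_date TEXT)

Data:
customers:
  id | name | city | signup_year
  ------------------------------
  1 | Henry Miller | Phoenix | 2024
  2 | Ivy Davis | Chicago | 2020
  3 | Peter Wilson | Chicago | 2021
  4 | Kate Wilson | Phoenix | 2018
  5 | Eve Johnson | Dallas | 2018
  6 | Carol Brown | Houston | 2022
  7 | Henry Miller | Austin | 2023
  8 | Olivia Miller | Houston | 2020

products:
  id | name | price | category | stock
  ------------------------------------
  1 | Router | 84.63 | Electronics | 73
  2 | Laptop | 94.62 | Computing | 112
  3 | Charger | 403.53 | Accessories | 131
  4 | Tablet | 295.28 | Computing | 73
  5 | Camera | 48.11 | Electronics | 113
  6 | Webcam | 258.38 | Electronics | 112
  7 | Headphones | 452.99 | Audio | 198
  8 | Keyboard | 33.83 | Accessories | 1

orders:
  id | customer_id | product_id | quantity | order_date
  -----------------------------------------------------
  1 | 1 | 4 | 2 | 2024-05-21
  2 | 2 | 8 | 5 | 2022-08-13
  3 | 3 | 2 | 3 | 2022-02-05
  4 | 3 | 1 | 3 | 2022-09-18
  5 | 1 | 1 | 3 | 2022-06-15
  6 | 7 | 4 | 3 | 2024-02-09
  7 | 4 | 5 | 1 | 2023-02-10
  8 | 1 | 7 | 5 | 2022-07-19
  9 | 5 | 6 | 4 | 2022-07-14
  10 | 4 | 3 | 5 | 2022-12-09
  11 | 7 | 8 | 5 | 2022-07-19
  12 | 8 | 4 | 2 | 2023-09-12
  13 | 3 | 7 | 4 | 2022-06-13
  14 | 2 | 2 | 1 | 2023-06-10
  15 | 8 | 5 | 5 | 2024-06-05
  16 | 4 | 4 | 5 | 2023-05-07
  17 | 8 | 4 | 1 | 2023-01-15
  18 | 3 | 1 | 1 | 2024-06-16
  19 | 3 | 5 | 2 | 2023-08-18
SELECT COUNT(*) FROM products WHERE price <= 297.59

Execution result:
6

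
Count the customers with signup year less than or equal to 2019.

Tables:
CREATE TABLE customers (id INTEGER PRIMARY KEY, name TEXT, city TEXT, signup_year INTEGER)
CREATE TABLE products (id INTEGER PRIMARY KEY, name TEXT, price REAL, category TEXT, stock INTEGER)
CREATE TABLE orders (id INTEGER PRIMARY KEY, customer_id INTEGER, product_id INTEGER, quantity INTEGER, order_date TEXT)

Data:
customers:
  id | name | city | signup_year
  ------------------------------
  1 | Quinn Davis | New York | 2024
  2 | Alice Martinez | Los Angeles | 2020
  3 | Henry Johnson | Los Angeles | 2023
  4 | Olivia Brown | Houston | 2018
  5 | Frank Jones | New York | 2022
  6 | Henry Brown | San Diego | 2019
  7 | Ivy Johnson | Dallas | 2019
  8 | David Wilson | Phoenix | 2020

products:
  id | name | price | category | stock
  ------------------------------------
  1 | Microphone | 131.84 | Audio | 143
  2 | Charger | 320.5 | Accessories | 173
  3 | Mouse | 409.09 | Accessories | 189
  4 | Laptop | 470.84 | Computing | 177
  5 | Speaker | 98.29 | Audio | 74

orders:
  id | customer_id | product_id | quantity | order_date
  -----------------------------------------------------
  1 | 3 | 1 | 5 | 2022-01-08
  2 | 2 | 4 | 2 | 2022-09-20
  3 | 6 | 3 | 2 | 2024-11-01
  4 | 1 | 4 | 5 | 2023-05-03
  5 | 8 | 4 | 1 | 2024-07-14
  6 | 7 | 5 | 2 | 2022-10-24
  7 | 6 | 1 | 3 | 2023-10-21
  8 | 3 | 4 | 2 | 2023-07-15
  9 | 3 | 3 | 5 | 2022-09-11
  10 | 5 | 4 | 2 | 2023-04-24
SELECT COUNT(*) FROM customers WHERE signup_year <= 2019

Execution result:
3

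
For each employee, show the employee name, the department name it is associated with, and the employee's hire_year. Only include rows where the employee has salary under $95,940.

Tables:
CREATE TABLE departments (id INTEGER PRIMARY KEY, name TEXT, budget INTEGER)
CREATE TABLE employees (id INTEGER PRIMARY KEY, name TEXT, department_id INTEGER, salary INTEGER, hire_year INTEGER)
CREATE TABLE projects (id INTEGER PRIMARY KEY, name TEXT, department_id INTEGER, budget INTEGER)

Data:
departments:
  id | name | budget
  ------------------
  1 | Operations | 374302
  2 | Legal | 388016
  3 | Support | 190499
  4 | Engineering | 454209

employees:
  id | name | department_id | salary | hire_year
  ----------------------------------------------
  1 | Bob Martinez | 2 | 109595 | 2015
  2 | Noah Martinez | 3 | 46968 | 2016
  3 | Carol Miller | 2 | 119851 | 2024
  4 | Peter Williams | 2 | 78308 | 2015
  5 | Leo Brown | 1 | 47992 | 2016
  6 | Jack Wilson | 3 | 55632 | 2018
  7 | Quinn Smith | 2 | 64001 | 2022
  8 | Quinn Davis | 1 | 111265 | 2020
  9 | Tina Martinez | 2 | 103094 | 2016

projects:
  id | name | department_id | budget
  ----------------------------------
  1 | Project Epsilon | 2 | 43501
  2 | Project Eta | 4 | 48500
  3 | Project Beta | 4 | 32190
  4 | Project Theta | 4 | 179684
SELECT c.name, p.name AS department, c.hire_year FROM employees c JOIN departments p ON c.department_id = p.id WHERE c.salary < 95940

Execution result:
name | department | hire_year
Noah Martinez | Support | 2016
Peter Williams | Legal | 2015
Leo Brown | Operations | 2016
Jack Wilson | Support | 2018
Quinn Smith | Legal | 2022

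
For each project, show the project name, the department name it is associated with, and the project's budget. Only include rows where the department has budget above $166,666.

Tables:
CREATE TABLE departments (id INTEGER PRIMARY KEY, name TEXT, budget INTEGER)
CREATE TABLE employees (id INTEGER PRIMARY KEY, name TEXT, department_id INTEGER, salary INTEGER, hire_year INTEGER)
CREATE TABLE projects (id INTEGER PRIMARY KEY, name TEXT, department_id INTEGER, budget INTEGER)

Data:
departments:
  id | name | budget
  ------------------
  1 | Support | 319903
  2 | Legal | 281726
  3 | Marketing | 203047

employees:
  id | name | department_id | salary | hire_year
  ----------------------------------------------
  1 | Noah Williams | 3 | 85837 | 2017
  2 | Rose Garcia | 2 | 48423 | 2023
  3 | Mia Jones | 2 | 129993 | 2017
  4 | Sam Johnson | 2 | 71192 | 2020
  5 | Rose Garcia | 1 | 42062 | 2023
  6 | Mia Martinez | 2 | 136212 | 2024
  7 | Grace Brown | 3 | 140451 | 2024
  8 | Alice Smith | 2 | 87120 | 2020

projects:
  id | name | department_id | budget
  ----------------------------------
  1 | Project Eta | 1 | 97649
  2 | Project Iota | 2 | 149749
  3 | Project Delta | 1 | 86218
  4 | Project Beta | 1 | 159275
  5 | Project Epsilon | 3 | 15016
SELECT c.name, p.name AS department, c.budget FROM projects c JOIN departments p ON c.department_id = p.id WHERE p.budget > 166666

Execution result:
name | department | budget
Project Eta | Support | 97649
Project Iota | Legal | 149749
Project Delta | Support | 86218
Project Beta | Support | 159275
Project Epsilon | Marketing | 15016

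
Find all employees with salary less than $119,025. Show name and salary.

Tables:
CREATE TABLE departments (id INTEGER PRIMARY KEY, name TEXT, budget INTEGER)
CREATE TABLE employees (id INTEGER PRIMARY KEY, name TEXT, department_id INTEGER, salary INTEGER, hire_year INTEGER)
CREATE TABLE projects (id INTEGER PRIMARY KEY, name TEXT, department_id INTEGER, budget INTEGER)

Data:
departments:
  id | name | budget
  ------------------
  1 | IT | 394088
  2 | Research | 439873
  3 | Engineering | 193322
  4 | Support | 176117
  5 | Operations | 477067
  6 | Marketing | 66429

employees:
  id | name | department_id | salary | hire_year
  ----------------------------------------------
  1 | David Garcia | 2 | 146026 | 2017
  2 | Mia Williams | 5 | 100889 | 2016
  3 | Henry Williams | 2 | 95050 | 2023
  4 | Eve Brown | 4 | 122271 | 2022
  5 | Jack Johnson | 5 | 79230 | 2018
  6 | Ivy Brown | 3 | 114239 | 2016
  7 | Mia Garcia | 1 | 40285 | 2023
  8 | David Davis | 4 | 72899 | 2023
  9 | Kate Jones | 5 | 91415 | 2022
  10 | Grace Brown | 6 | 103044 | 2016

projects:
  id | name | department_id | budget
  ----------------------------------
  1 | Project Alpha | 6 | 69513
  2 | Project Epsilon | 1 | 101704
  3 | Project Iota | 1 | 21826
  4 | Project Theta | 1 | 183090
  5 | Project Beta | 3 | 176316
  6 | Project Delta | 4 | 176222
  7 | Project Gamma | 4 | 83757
SELECT name, salary FROM employees WHERE salary < 119025

Execution result:
name | salary
Mia Williams | 100889
Henry Williams | 95050
Jack Johnson | 79230
Ivy Brown | 114239
Mia Garcia | 40285
David Davis | 72899
Kate Jones | 91415
Grace Brown | 103044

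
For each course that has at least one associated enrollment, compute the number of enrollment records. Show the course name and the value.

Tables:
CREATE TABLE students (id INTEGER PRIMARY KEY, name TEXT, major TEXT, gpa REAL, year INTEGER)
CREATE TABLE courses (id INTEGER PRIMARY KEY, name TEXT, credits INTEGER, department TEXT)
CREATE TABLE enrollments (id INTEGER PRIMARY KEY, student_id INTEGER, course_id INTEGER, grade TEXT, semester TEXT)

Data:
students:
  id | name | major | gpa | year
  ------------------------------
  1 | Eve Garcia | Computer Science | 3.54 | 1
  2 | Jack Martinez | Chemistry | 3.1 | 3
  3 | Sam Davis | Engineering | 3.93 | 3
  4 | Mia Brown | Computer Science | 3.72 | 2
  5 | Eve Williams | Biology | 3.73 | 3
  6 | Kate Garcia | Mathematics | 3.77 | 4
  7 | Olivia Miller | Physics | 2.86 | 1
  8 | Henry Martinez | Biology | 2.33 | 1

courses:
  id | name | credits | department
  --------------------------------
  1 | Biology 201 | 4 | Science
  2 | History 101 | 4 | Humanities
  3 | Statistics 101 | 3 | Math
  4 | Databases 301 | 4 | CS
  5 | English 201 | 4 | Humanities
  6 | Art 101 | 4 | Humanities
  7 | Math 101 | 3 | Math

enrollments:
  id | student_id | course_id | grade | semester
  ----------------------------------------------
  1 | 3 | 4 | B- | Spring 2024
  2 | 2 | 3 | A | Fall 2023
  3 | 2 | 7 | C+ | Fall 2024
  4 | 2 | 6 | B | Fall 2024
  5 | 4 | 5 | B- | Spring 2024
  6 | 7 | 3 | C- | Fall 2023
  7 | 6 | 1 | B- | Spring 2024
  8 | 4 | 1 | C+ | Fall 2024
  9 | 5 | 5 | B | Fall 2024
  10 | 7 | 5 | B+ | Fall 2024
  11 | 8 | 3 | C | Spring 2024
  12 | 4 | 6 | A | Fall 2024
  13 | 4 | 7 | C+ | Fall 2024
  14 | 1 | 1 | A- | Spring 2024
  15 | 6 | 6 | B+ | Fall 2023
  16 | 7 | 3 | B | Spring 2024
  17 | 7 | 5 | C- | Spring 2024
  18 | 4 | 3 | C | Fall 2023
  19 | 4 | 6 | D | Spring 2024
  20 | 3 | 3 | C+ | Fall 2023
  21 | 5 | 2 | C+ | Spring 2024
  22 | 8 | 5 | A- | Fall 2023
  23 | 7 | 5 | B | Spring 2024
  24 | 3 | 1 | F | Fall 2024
SELECT p.name, COUNT(*) AS n FROM enrollments c JOIN courses p ON c.course_id = p.id GROUP BY p.id, p.name

Execution result:
name | n
Biology 201 | 4
History 101 | 1
Statistics 101 | 6
Databases 301 | 1
English 201 | 6
Art 101 | 4
Math 101 | 2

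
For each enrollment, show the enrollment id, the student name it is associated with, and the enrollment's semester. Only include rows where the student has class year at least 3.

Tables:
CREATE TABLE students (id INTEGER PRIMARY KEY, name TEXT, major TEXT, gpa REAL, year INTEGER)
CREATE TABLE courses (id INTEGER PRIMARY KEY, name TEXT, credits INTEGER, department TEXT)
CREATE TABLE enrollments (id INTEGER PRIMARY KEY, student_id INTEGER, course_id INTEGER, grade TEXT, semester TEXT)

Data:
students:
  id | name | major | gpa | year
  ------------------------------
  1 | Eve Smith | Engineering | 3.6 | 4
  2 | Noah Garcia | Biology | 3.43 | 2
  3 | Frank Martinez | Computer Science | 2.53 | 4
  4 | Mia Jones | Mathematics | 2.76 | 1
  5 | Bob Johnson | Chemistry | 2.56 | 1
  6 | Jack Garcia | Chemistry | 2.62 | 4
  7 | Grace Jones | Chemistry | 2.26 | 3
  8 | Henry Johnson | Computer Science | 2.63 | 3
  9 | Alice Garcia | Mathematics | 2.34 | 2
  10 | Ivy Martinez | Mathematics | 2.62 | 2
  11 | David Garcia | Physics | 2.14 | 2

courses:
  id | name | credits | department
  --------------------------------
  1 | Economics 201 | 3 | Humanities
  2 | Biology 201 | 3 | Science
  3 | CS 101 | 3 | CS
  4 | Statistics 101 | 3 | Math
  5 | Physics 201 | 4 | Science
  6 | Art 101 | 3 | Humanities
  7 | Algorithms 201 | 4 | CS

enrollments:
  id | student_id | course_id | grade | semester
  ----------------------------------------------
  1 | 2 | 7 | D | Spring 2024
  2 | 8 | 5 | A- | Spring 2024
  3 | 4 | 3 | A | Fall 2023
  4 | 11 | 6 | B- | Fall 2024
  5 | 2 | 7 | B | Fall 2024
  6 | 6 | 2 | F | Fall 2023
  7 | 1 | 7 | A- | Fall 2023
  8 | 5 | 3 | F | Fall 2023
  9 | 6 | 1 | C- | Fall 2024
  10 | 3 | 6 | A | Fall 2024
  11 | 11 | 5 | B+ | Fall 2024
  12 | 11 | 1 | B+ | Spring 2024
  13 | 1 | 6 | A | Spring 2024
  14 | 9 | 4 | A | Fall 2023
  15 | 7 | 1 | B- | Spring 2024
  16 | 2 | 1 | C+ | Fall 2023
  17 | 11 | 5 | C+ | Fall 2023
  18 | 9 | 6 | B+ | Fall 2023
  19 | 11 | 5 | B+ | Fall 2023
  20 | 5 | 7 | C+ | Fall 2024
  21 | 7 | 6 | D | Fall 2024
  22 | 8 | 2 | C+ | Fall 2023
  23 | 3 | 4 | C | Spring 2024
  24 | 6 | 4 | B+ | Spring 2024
SELECT c.id, p.name AS student, c.semester FROM enrollments c JOIN students p ON c.student_id = p.id WHERE p.year >= 3

Execution result:
id | student | semester
2 | Henry Johnson | Spring 2024
6 | Jack Garcia | Fall 2023
7 | Eve Smith | Fall 2023
9 | Jack Garcia | Fall 2024
10 | Frank Martinez | Fall 2024
13 | Eve Smith | Spring 2024
15 | Grace Jones | Spring 2024
21 | Grace Jones | Fall 2024
22 | Henry Johnson | Fall 2023
23 | Frank Martinez | Spring 2024
24 | Jack Garcia | Spring 2024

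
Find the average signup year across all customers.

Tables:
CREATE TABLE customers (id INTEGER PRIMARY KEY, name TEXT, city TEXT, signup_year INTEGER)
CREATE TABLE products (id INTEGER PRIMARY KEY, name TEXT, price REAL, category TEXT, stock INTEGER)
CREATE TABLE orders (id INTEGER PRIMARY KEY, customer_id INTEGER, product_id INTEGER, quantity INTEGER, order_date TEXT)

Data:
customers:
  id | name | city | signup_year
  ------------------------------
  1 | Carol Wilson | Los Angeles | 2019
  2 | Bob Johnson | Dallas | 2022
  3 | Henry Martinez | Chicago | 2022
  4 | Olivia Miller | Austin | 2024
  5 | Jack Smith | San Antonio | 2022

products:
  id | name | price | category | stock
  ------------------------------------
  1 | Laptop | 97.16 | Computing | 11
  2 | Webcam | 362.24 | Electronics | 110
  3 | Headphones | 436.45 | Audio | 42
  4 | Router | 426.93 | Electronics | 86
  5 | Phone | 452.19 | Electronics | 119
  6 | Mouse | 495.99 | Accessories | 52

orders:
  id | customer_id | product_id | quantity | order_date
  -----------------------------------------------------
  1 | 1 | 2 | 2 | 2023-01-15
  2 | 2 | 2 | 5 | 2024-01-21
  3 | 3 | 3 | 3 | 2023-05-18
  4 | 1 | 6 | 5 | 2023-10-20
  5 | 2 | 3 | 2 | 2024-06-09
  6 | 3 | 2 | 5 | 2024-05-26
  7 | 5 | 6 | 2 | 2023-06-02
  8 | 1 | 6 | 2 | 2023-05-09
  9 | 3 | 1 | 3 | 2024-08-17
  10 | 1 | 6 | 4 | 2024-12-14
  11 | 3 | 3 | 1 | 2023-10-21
SELECT AVG(signup_year) FROM customers

Execution result:
2021.80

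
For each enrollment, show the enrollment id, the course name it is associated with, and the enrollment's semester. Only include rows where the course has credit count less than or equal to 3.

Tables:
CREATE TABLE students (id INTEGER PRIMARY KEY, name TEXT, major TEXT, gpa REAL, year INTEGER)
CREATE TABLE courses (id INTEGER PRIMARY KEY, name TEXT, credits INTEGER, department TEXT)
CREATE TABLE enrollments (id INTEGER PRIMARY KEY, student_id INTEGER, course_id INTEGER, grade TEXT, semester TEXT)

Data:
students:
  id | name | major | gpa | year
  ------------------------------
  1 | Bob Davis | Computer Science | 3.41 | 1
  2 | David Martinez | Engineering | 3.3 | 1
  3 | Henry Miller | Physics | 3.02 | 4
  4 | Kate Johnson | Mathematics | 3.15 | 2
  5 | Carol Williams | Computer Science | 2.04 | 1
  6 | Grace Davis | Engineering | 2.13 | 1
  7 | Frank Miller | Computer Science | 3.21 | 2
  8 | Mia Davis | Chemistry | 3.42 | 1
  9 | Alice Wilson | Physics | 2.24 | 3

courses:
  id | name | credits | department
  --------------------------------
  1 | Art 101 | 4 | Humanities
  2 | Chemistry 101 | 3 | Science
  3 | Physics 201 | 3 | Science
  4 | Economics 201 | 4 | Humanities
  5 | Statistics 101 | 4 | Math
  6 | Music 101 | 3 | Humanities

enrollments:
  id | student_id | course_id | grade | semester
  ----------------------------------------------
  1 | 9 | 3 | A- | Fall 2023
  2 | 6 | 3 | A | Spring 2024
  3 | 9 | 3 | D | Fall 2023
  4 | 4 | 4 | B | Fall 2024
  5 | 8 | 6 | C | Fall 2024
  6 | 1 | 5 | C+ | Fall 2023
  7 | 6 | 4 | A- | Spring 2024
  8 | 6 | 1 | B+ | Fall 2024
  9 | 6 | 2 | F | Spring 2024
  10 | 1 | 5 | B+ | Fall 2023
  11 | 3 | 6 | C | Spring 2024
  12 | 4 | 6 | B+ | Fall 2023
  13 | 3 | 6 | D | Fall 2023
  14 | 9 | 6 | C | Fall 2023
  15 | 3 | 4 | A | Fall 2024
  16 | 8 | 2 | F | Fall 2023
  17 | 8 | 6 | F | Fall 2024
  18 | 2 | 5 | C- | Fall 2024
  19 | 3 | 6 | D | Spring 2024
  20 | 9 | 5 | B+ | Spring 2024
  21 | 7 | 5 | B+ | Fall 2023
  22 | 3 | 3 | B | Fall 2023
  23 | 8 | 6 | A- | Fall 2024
SELECT c.id, p.name AS course, c.semester FROM enrollments c JOIN courses p ON c.course_id = p.id WHERE p.credits <= 3

Execution result:
id | course | semester
1 | Physics 201 | Fall 2023
2 | Physics 201 | Spring 2024
3 | Physics 201 | Fall 2023
5 | Music 101 | Fall 2024
9 | Chemistry 101 | Spring 2024
11 | Music 101 | Spring 2024
12 | Music 101 | Fall 2023
13 | Music 101 | Fall 2023
14 | Music 101 | Fall 2023
16 | Chemistry 101 | Fall 2023
17 | Music 101 | Fall 2024
19 | Music 101 | Spring 2024
22 | Physics 201 | Fall 2023
23 | Music 101 | Fall 2024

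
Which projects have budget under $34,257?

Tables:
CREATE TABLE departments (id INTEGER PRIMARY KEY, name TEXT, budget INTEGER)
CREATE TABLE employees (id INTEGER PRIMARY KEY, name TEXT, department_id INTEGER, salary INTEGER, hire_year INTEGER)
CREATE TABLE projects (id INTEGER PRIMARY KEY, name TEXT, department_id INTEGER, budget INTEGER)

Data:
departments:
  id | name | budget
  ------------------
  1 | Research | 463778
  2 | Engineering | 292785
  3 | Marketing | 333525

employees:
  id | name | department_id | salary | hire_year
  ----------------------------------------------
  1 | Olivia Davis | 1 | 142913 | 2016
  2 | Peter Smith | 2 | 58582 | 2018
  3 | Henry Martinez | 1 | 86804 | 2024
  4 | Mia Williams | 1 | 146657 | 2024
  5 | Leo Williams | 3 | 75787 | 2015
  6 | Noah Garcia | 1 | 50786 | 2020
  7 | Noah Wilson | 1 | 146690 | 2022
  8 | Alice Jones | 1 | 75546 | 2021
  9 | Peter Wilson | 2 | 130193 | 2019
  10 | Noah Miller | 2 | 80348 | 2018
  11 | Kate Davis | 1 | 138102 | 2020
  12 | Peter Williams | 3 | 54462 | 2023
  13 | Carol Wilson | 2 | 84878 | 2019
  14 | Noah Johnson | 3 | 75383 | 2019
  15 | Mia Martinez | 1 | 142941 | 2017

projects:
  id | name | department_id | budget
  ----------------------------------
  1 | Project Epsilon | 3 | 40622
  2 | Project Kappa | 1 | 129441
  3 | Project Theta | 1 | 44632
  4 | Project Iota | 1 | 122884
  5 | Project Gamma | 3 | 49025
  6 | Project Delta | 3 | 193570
SELECT name, budget FROM projects WHERE budget < 34257

Execution result:
(no rows)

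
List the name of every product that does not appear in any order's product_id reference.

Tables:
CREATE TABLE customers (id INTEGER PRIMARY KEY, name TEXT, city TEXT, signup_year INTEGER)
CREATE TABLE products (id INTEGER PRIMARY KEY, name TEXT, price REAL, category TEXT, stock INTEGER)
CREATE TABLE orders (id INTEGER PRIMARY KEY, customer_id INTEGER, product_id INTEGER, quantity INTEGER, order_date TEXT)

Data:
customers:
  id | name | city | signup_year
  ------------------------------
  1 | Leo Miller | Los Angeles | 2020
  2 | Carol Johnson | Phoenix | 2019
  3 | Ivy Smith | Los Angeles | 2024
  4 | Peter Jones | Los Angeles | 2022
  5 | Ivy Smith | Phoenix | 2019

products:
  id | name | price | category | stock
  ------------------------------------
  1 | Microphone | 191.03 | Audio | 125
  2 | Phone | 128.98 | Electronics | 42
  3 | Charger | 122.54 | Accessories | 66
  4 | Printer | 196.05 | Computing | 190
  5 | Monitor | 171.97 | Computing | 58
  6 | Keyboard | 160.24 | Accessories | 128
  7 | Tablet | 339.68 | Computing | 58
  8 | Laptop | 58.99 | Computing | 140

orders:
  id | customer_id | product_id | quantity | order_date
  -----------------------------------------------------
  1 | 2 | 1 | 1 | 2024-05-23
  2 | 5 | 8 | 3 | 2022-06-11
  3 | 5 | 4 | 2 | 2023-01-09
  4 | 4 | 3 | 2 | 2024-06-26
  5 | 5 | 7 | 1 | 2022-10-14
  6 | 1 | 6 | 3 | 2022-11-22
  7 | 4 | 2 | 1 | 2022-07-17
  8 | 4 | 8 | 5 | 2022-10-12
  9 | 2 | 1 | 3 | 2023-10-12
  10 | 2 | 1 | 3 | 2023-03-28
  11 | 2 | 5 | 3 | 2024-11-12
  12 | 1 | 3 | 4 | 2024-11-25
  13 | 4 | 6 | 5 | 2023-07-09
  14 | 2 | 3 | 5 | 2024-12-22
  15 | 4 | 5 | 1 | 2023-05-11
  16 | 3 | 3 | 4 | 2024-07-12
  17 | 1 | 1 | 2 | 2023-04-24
SELECT p.name FROM products p LEFT JOIN orders c ON c.product_id = p.id WHERE c.id IS NULL

Execution result:
(no rows)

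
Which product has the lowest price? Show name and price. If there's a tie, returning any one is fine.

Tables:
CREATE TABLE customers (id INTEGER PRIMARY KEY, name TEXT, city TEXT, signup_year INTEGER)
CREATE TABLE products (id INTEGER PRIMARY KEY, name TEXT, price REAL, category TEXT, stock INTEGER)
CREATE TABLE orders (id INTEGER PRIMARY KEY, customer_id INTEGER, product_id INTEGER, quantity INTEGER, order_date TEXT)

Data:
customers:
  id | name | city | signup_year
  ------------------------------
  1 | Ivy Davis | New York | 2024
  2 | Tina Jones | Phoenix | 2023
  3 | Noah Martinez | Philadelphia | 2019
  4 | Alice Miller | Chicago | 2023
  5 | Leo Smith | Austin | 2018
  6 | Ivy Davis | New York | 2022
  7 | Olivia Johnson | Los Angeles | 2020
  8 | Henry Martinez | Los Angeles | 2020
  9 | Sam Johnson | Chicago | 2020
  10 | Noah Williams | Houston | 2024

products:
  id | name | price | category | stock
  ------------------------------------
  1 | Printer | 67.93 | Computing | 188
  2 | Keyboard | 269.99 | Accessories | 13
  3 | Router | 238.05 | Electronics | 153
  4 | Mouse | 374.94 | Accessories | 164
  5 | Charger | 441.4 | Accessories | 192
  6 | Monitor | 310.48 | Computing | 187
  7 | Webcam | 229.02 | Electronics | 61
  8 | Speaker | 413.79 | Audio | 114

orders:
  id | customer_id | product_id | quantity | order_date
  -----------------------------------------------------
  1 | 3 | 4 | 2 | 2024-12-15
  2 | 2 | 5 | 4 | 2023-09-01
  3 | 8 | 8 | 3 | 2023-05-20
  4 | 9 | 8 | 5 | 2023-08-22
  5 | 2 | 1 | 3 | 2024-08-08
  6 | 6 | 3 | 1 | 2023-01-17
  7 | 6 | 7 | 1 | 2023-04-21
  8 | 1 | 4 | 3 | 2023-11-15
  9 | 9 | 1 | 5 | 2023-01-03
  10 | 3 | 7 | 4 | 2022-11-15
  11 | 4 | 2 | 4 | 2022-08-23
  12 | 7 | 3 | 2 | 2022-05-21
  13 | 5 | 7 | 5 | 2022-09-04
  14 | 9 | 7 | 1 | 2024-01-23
SELECT name, price FROM products ORDER BY price ASC LIMIT 1

Execution result:
name | price
Printer | 67.93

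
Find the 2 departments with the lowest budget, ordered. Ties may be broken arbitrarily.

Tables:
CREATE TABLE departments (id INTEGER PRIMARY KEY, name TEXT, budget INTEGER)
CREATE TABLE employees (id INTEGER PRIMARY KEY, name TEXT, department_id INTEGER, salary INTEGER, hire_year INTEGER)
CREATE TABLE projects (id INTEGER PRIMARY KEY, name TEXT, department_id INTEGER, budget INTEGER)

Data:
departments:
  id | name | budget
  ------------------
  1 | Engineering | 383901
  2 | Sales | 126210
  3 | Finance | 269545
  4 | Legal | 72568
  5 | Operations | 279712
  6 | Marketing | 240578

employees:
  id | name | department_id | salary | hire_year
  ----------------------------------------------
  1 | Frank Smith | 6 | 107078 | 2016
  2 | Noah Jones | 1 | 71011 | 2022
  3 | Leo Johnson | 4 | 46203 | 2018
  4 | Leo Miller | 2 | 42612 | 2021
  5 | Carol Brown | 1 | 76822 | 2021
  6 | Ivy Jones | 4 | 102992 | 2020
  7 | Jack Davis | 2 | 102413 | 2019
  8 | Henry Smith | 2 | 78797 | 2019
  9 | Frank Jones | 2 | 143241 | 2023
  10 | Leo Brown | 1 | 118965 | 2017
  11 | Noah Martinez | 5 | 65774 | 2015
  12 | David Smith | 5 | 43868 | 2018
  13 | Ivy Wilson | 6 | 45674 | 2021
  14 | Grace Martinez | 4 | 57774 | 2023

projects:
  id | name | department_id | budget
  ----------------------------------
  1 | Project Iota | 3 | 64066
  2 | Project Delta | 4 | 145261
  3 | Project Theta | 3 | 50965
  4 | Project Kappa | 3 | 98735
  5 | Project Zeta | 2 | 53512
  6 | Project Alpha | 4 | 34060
SELECT name, budget FROM departments ORDER BY budget ASC LIMIT 2

Execution result:
name | budget
Legal | 72568
Sales | 126210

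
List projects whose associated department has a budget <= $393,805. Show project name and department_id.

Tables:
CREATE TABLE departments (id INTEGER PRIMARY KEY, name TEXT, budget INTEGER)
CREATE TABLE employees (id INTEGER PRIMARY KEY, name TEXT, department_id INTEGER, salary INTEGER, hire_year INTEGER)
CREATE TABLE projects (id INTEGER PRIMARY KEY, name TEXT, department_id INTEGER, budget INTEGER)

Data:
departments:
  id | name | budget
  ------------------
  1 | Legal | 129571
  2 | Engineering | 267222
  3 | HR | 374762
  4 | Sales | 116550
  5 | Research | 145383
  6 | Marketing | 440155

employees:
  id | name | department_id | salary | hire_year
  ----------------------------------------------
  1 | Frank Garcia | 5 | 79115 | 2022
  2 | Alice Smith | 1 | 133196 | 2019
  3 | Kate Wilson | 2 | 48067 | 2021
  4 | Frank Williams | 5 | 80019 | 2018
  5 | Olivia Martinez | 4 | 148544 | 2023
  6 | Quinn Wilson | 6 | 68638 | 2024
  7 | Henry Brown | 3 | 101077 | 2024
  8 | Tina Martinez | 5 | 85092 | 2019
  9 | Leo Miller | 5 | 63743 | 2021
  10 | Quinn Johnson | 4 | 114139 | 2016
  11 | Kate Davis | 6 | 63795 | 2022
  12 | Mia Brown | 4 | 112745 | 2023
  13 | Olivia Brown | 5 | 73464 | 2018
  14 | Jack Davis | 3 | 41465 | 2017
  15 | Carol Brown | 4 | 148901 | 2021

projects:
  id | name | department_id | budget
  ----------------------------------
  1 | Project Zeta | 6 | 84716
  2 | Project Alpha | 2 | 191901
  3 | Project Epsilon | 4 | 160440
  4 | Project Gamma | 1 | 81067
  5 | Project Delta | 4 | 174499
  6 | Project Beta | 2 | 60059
SELECT name, department_id FROM projects WHERE department_id IN (SELECT id FROM departments WHERE budget <= 393805)

Execution result:
name | department_id
Project Alpha | 2
Project Epsilon | 4
Project Gamma | 1
Project Delta | 4
Project Beta | 2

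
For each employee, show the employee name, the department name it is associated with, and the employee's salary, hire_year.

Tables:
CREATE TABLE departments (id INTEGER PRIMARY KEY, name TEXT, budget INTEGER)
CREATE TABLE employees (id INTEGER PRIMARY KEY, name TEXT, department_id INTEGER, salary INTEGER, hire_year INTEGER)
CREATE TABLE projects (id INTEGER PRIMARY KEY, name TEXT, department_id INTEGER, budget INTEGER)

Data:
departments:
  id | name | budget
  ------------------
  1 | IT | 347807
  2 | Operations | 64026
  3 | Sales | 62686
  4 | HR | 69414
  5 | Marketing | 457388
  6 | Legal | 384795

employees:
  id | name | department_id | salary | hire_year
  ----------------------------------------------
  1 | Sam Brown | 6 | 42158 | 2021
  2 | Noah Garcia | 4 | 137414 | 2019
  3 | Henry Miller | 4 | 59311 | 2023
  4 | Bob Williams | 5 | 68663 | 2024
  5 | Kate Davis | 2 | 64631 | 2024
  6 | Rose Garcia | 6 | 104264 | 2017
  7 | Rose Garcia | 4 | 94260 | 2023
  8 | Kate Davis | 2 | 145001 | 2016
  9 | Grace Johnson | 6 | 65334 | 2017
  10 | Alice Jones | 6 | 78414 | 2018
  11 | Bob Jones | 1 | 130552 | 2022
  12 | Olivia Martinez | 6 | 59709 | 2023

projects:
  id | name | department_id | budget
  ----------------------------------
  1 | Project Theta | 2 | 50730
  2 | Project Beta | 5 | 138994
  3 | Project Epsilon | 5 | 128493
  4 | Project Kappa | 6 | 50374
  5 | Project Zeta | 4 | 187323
SELECT c.name, p.name AS department, c.salary, c.hire_year FROM employees c JOIN departments p ON c.department_id = p.id

Execution result:
name | department | salary | hire_year
Sam Brown | Legal | 42158 | 2021
Noah Garcia | HR | 137414 | 2019
Henry Miller | HR | 59311 | 2023
Bob Williams | Marketing | 68663 | 2024
Kate Davis | Operations | 64631 | 2024
Rose Garcia | Legal | 104264 | 2017
Rose Garcia | HR | 94260 | 2023
Kate Davis | Operations | 145001 | 2016
Grace Johnson | Legal | 65334 | 2017
Alice Jones | Legal | 78414 | 2018
Bob Jones | IT | 130552 | 2022
Olivia Martinez | Legal | 59709 | 2023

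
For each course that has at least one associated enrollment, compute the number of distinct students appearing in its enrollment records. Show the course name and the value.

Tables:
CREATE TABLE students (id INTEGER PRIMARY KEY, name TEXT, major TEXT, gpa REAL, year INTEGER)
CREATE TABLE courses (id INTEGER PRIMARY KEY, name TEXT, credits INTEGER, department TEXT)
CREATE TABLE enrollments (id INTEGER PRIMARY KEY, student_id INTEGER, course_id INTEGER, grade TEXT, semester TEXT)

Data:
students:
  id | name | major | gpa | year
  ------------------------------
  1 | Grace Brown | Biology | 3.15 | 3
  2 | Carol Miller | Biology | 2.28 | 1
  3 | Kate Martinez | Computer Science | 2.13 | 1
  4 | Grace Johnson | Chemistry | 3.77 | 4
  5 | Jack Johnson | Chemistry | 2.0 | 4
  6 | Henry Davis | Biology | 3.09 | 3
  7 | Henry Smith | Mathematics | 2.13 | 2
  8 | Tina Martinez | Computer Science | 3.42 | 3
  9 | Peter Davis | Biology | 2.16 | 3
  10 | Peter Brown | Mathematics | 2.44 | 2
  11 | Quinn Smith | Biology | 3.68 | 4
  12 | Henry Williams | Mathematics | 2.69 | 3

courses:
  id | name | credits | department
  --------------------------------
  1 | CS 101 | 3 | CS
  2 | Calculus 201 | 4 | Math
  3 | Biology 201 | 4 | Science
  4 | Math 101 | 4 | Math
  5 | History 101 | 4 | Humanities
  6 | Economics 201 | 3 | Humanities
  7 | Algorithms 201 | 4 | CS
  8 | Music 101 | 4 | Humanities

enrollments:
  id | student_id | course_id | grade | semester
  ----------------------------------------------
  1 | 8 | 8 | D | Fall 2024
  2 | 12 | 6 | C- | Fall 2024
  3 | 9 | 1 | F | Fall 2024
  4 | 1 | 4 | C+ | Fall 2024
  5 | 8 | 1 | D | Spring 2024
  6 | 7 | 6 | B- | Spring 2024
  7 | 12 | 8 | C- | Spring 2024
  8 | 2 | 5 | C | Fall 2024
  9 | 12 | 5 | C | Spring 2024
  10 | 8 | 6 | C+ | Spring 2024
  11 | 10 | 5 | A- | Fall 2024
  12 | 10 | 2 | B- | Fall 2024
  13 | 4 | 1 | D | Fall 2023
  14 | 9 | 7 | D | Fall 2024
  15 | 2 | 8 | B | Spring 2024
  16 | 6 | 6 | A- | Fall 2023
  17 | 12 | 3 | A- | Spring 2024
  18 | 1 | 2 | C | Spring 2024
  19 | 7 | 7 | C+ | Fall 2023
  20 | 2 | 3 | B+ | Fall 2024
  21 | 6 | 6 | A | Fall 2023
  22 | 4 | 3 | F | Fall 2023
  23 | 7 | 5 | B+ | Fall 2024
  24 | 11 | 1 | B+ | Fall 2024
SELECT p.name, COUNT(DISTINCT c.student_id) AS distinct_student_count FROM enrollments c JOIN courses p ON c.course_id = p.id GROUP BY p.id, p.name

Execution result:
name | distinct_student_count
CS 101 | 4
Calculus 201 | 2
Biology 201 | 3
Math 101 | 1
History 101 | 4
Economics 201 | 4
Algorithms 201 | 2
Music 101 | 3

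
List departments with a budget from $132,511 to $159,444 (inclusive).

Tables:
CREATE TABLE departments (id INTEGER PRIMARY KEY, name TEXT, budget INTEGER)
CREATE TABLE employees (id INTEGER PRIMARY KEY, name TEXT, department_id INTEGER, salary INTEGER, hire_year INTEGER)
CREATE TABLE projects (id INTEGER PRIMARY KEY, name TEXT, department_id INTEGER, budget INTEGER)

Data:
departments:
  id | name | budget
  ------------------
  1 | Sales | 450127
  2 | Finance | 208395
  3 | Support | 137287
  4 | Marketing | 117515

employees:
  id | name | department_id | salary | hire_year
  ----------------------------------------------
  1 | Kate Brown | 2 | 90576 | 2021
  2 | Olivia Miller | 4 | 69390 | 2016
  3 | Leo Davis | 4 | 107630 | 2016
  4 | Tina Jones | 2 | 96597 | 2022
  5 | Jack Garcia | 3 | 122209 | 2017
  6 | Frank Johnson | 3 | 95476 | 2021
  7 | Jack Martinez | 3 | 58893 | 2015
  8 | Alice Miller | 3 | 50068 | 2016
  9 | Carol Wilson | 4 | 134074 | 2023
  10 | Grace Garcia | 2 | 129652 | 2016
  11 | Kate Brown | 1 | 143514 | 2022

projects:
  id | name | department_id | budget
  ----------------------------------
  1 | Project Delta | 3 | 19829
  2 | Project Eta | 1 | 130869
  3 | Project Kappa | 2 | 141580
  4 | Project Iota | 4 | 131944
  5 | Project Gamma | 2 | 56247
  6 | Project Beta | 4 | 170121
SELECT name, budget FROM departments WHERE budget BETWEEN 132511 AND 159444

Execution result:
name | budget
Support | 137287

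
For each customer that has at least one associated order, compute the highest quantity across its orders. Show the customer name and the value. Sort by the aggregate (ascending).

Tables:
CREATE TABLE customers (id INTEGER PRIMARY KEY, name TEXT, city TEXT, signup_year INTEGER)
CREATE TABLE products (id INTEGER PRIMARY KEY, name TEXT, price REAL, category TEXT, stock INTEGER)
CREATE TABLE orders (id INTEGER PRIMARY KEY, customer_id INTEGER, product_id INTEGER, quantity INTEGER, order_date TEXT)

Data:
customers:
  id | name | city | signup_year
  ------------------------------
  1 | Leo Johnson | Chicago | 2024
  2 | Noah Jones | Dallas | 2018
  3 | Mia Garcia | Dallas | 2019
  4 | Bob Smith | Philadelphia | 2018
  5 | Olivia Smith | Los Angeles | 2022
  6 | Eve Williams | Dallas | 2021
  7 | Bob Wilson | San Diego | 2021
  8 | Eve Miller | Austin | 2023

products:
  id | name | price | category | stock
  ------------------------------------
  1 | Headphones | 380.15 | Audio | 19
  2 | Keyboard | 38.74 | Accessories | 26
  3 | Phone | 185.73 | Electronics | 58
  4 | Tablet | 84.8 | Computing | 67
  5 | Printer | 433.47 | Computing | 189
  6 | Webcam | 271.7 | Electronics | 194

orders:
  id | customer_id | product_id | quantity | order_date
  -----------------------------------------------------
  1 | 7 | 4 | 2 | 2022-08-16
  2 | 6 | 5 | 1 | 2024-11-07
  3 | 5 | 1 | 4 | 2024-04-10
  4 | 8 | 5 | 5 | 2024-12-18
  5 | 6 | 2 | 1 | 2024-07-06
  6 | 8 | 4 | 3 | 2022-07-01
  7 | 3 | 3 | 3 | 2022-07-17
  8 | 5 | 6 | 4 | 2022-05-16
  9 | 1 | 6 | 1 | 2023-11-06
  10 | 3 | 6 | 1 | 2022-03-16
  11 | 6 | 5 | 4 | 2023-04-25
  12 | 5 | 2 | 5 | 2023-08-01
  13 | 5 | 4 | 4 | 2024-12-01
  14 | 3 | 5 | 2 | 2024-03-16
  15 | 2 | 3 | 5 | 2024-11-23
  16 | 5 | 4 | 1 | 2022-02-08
SELECT p.name, MAX(c.quantity) AS max_quantity FROM orders c JOIN customers p ON c.customer_id = p.id GROUP BY p.id, p.name ORDER BY max_quantity ASC

Execution result:
name | max_quantity
Leo Johnson | 1
Bob Wilson | 2
Mia Garcia | 3
Eve Williams | 4
Noah Jones | 5
Olivia Smith | 5
Eve Miller | 5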